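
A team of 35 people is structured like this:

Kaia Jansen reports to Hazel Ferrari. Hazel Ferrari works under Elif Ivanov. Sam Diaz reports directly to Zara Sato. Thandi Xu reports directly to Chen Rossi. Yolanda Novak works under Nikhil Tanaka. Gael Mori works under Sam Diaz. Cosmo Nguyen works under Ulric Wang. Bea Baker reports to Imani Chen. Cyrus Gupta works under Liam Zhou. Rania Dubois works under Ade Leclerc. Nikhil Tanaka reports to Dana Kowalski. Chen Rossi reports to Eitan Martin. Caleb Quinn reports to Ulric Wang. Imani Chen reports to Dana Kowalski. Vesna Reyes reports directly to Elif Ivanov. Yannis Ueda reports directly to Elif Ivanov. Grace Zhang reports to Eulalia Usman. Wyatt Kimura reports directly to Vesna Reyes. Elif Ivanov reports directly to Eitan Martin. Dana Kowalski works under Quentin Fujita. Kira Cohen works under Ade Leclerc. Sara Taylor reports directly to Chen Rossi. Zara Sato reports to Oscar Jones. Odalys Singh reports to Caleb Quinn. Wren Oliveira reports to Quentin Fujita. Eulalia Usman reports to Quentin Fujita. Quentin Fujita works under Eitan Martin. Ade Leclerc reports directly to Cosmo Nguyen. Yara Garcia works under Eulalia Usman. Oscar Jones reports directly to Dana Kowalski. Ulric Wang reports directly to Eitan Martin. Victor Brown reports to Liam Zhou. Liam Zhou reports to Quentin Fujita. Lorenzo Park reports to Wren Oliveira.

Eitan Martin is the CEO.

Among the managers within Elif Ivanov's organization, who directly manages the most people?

Elif Ivanov

Direct-report counts within Elif Ivanov's organization: Elif Ivanov has 3; Vesna Reyes has 1; Hazel Ferrari has 1. The largest is 3, held by Elif Ivanov.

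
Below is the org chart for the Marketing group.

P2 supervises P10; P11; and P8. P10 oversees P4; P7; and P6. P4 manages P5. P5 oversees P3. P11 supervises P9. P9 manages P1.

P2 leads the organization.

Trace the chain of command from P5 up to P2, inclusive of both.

P5 reports to P4. P4 reports to P10. P10 reports to P2. P2 is at the top.

P5 -> P4 -> P10 -> P2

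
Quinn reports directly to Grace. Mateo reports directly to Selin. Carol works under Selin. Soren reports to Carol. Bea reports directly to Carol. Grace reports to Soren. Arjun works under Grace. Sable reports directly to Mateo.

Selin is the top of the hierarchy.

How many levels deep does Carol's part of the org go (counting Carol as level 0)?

3

The longest chain under Carol runs Carol → Soren → Grace → Quinn, which is 3 levels below Carol.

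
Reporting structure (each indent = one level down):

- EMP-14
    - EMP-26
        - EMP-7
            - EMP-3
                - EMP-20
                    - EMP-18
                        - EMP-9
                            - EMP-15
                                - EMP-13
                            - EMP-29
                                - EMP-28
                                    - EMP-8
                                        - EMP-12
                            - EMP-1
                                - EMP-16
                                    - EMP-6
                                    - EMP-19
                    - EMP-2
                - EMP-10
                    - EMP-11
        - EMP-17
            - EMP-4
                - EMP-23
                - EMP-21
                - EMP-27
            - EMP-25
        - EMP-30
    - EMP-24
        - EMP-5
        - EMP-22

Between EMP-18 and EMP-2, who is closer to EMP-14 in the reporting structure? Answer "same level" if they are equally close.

same level

Both EMP-18 and EMP-2 are 5 levels below EMP-14.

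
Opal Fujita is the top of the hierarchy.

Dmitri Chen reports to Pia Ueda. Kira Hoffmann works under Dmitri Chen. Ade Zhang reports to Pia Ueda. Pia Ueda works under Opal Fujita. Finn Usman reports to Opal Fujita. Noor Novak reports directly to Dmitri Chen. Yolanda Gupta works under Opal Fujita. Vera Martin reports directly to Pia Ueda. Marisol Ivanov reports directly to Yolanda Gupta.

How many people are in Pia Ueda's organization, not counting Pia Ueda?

Pia Ueda directly manages Ade Zhang, Dmitri Chen, Vera Martin. Ade Zhang has no reports. Under Dmitri Chen: Kira Hoffmann, Noor Novak (2). Vera Martin has no reports. So Pia Ueda's organization is 3 direct reports plus everyone under them: 1 + 3 + 1 = 5.

5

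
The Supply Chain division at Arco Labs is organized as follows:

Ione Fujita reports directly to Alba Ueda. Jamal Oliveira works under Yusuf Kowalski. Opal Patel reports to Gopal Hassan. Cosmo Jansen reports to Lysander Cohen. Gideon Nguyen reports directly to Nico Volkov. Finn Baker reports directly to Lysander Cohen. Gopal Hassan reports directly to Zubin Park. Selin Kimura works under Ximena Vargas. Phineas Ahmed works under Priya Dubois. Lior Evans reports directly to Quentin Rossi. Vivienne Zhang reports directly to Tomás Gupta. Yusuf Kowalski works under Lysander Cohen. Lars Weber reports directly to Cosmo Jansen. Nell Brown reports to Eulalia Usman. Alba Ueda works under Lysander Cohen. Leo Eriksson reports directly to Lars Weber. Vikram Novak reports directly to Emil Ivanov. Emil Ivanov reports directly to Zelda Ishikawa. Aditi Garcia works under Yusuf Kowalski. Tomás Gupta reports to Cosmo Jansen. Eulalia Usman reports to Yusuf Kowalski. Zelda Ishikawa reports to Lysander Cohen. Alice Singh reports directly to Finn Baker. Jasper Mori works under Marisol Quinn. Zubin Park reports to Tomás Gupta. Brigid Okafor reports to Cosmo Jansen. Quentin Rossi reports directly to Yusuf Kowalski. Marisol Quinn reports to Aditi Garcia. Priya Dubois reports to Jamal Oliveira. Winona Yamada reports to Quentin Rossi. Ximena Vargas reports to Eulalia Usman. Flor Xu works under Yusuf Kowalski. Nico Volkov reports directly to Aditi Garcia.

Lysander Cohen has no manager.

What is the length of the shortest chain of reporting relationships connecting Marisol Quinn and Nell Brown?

Marisol Quinn is 2 levels below Yusuf Kowalski, and Nell Brown is 2 levels below Yusuf Kowalski (their lowest common manager). The shortest path runs up from Marisol Quinn to Yusuf Kowalski and back down to Nell Brown: 2 + 2 = 4 links.

4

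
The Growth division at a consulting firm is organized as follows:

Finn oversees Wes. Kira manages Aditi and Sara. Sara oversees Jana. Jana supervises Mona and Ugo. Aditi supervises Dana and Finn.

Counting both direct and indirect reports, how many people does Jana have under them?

Jana directly manages Mona, Ugo. Mona has no reports. Ugo has no reports. So Jana's organization is 2 direct reports plus everyone under them: 1 + 1 = 2.

2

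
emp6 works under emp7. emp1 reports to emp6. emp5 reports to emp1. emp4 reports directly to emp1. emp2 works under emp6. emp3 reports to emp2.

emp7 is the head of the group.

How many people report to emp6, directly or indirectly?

emp6 directly manages emp1, emp2. Under emp1: emp4, emp5 (2). Under emp2: emp3 (1). So emp6's organization is 2 direct reports plus everyone under them: 3 + 2 = 5.

5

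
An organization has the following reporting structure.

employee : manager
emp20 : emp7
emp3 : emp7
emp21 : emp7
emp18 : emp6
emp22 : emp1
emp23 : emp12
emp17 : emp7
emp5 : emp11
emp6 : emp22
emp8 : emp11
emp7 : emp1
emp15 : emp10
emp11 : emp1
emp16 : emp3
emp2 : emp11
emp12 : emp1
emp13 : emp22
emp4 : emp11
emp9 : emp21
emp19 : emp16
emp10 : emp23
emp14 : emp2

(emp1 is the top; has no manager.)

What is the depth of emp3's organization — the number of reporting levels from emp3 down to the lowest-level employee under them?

The longest chain under emp3 runs emp3 → emp16 → emp19, which is 2 levels below emp3.

2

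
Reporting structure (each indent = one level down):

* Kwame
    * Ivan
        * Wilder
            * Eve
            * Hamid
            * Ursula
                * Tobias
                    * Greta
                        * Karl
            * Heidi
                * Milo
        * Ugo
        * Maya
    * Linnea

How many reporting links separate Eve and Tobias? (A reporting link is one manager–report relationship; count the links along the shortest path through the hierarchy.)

Eve is 1 level below Wilder, and Tobias is 2 levels below Wilder (their lowest common manager). The shortest path runs up from Eve to Wilder and back down to Tobias: 1 + 2 = 3 links.

3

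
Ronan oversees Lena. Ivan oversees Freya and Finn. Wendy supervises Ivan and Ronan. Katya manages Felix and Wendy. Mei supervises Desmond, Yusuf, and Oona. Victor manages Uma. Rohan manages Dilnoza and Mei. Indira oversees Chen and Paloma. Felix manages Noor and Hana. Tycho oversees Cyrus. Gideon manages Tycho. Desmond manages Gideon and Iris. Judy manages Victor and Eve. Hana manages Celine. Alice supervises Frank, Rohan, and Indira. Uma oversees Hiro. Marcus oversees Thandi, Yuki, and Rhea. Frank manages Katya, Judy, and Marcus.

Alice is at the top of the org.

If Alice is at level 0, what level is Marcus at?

Chain from Marcus up to Alice: Marcus → Frank → Alice. That is 2 steps up, so Marcus is 2 levels below Alice.

2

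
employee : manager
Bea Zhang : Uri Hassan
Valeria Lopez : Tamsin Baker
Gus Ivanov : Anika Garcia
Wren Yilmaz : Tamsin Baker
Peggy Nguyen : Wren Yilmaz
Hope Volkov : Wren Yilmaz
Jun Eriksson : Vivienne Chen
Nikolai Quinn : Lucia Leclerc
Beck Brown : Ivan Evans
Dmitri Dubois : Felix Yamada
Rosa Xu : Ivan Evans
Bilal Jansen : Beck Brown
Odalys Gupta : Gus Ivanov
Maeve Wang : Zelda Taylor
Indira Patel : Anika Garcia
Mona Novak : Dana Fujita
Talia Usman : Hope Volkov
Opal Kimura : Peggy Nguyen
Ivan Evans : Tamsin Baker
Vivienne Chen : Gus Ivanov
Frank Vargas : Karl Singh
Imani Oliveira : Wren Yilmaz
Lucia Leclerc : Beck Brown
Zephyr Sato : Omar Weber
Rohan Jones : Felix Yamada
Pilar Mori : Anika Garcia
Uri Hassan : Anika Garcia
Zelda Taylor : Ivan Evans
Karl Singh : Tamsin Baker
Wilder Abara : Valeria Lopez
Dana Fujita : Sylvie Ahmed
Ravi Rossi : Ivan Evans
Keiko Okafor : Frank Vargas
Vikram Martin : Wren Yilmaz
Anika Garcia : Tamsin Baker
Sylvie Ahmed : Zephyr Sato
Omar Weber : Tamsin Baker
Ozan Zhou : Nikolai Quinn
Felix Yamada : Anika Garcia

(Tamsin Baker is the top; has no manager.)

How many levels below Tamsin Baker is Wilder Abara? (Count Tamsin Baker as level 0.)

2

Chain from Wilder Abara up to Tamsin Baker: Wilder Abara → Valeria Lopez → Tamsin Baker. That is 2 steps up, so Wilder Abara is 2 levels below Tamsin Baker.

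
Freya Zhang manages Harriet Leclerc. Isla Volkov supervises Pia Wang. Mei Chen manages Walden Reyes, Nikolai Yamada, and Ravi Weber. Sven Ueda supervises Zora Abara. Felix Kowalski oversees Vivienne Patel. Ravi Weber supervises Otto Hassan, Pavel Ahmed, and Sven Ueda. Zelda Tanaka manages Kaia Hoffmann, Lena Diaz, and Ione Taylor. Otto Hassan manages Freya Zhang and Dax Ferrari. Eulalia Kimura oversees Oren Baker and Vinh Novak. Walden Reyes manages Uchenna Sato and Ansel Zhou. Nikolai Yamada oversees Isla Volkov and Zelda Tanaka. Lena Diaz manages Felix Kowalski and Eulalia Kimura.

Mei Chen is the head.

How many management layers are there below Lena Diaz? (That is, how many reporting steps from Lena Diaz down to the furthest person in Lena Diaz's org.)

2

The longest chain under Lena Diaz runs Lena Diaz → Eulalia Kimura → Oren Baker, which is 2 levels below Lena Diaz.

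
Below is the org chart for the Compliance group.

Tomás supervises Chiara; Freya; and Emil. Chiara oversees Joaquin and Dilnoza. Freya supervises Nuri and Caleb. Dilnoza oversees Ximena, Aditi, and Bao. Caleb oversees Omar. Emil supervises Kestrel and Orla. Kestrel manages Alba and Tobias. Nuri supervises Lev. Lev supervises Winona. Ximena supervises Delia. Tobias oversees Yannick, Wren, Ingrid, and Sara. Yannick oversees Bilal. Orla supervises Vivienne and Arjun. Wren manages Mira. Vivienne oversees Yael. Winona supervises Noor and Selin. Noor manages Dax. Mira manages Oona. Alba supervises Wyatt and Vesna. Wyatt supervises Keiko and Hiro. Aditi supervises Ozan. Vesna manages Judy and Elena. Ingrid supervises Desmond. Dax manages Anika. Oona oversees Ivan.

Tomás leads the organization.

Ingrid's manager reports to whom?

Kestrel

Ingrid reports to Tobias, and Tobias reports to Kestrel. So Ingrid's skip-level manager is Kestrel.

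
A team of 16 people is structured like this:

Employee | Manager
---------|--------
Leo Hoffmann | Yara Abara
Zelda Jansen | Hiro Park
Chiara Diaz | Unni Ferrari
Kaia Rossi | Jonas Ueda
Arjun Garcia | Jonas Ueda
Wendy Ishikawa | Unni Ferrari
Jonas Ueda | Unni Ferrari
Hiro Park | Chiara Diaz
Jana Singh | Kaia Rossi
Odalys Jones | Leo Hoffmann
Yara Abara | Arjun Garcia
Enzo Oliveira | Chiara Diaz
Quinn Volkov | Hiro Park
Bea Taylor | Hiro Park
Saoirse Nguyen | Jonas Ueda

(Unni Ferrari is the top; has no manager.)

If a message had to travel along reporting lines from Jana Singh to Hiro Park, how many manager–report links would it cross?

Jana Singh is 3 levels below Unni Ferrari, and Hiro Park is 2 levels below Unni Ferrari (their lowest common manager). The shortest path runs up from Jana Singh to Unni Ferrari and back down to Hiro Park: 3 + 2 = 5 links.

5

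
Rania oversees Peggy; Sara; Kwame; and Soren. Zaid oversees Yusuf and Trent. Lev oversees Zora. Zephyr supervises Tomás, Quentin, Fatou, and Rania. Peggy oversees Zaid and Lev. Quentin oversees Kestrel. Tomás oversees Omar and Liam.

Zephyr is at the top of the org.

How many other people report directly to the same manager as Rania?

Rania reports to Zephyr. Zephyr's other direct reports are Fatou, Tomás, Quentin — 3 peers.

3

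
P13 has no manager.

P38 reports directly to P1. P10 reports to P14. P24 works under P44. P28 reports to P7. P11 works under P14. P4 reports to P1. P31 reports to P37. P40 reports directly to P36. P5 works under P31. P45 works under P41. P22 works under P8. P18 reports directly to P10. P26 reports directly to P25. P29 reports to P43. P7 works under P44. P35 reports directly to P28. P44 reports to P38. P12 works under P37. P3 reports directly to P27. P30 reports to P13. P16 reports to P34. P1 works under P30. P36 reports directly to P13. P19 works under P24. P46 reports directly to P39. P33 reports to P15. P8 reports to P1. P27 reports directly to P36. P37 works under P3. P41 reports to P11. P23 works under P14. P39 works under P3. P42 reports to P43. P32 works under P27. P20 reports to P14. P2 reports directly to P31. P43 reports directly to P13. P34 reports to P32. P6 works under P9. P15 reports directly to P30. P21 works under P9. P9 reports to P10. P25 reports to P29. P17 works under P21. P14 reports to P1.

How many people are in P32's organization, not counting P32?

P32 directly manages P34. Under P34: P16 (1). That's 2 in total.

2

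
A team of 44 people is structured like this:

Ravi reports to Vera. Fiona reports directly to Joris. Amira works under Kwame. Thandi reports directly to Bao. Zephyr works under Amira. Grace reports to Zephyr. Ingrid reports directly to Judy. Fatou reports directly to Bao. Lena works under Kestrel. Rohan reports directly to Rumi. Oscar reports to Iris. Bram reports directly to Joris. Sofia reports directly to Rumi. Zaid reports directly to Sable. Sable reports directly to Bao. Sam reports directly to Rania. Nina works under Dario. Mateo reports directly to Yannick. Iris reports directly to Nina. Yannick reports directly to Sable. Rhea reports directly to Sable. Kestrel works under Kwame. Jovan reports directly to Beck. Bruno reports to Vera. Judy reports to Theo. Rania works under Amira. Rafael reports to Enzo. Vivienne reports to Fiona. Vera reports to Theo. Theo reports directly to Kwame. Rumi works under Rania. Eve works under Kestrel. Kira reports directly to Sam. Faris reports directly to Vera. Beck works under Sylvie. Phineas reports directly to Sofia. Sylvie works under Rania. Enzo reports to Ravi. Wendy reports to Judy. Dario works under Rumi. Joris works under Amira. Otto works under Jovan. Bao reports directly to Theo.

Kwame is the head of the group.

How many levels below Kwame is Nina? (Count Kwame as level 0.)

Chain from Nina up to Kwame: Nina → Dario → Rumi → Rania → Amira → Kwame. That is 5 steps up, so Nina is 5 levels below Kwame.

5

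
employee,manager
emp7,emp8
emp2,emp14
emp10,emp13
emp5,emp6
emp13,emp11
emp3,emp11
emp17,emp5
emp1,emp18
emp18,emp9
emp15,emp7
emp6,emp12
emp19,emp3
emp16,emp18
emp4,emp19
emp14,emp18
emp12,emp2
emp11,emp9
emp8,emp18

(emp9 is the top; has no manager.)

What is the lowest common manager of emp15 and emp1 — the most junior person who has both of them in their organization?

emp15's chain of managers is emp7, emp8, emp18, emp9. emp1's chain of managers is emp18, emp9. The first manager that appears in both chains is emp18.

emp18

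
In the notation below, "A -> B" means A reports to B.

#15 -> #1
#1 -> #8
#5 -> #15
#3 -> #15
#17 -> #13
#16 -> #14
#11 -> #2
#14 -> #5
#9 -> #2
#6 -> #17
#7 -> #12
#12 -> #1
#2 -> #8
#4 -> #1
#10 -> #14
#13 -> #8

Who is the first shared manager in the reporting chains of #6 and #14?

#8

#6's chain of managers is #17, #13, #8. #14's chain of managers is #5, #15, #1, #8. The first manager that appears in both chains is #8.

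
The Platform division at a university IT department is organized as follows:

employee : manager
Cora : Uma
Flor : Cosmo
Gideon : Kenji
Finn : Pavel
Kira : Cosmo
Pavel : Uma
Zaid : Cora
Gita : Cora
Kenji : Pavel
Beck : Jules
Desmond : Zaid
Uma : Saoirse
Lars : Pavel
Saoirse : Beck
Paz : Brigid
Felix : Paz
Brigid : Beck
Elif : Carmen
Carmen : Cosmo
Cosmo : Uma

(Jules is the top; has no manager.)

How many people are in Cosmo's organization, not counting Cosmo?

Cosmo directly manages Carmen, Kira, Flor. Under Carmen: Elif (1). Kira has no reports. Flor has no reports. So Cosmo's organization is 3 direct reports plus everyone under them: 2 + 1 + 1 = 4.

4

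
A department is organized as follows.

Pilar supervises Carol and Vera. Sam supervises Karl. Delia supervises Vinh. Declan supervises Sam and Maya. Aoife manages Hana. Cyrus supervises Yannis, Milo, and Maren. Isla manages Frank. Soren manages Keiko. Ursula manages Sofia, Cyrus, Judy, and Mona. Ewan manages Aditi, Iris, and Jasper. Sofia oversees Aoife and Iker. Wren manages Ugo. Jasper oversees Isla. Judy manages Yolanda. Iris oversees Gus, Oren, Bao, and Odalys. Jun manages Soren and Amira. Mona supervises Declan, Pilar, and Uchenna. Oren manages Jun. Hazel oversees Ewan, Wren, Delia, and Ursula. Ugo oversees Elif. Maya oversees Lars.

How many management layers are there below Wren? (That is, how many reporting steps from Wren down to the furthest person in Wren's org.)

2

The longest chain under Wren runs Wren → Ugo → Elif, which is 2 levels below Wren.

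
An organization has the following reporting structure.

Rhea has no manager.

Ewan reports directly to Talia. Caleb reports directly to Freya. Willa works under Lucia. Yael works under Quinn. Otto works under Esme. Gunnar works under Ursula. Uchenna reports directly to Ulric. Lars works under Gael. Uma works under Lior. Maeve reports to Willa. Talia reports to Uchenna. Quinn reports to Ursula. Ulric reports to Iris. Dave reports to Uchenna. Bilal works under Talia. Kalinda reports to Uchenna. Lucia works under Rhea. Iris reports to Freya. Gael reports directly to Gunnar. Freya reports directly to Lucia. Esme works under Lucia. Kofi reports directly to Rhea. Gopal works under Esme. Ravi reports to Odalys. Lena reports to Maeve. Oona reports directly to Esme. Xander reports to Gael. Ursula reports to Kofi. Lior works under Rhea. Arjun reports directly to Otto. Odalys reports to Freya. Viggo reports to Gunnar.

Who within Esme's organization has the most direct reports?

Direct-report counts within Esme's organization: Esme has 3; Otto has 1. The largest is 3, held by Esme.

Esme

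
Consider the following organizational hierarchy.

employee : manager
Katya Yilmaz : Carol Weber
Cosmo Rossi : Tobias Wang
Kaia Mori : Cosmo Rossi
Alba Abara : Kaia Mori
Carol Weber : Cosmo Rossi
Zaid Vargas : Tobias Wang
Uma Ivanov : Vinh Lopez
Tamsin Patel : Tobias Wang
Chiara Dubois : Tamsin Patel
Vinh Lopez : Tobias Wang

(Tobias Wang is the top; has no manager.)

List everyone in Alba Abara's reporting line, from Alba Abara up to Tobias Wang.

Alba Abara reports to Kaia Mori. Kaia Mori reports to Cosmo Rossi. Cosmo Rossi reports to Tobias Wang. Tobias Wang is at the top.

Alba Abara -> Kaia Mori -> Cosmo Rossi -> Tobias Wang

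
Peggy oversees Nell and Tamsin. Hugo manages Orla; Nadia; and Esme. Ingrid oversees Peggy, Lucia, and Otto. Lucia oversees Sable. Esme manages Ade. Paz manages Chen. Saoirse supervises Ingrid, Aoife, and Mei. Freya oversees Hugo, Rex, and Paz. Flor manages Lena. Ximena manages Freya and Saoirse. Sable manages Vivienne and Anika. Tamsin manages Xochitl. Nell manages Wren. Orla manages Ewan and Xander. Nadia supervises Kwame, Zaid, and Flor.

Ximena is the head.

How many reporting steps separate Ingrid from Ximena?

Chain from Ingrid up to Ximena: Ingrid → Saoirse → Ximena. That is 2 steps up, so Ingrid is 2 levels below Ximena.

2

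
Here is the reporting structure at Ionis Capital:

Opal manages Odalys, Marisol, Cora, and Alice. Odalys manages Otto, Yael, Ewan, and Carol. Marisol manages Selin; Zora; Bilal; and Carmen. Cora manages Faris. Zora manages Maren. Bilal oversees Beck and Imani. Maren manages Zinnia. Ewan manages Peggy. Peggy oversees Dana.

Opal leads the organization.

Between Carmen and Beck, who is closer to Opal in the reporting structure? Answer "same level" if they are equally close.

Carmen

Carmen is 2 levels below Opal; Beck is 3. Carmen is higher.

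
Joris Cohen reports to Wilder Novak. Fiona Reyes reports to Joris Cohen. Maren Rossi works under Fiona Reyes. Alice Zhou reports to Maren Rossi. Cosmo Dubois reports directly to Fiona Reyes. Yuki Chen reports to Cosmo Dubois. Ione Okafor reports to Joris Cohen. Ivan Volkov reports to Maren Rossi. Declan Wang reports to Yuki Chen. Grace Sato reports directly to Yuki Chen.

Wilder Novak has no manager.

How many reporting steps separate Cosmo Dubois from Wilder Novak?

3

Chain from Cosmo Dubois up to Wilder Novak: Cosmo Dubois → Fiona Reyes → Joris Cohen → Wilder Novak. That is 3 steps up, so Cosmo Dubois is 3 levels below Wilder Novak.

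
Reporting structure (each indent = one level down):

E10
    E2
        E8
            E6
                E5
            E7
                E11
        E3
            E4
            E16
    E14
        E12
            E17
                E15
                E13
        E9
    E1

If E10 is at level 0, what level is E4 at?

3

Chain from E4 up to E10: E4 → E3 → E2 → E10. That is 3 steps up, so E4 is 3 levels below E10.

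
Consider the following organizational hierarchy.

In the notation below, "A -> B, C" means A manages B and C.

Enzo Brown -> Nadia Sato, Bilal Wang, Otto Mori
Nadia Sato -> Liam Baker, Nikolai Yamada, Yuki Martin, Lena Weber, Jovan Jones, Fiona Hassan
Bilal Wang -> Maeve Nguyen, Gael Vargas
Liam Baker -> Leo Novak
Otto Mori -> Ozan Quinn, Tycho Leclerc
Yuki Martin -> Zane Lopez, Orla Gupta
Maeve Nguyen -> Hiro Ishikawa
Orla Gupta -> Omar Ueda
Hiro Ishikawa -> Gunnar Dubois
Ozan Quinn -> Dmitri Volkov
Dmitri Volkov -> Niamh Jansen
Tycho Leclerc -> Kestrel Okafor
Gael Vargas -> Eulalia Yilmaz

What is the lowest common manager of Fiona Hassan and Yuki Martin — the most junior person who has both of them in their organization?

Nadia Sato

Fiona Hassan's chain of managers is Nadia Sato, Enzo Brown. Yuki Martin's chain of managers is Nadia Sato, Enzo Brown. The first manager that appears in both chains is Nadia Sato.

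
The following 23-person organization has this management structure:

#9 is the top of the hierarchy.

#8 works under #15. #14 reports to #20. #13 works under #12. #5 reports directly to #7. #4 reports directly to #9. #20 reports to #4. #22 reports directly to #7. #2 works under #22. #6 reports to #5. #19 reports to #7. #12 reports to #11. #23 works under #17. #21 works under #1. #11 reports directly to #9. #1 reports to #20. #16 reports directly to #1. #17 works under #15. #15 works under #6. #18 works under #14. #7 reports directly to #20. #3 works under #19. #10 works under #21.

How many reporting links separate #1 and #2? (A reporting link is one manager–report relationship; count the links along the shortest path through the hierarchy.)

#1 is 1 level below #20, and #2 is 3 levels below #20 (their lowest common manager). The shortest path runs up from #1 to #20 and back down to #2: 1 + 3 = 4 links.

4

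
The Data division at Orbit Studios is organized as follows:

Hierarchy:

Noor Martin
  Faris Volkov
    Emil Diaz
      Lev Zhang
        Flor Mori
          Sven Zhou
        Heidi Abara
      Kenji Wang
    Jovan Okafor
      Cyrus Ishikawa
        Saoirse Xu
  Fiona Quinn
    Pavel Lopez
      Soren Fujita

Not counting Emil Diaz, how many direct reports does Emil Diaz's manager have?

1

Emil Diaz reports to Faris Volkov. Faris Volkov's other direct reports are Jovan Okafor — 1 peer.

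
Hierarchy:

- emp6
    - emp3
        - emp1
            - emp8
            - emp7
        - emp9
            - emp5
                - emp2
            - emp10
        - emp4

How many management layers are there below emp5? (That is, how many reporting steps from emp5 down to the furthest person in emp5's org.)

The longest chain under emp5 runs emp5 → emp2, which is 1 level below emp5.

1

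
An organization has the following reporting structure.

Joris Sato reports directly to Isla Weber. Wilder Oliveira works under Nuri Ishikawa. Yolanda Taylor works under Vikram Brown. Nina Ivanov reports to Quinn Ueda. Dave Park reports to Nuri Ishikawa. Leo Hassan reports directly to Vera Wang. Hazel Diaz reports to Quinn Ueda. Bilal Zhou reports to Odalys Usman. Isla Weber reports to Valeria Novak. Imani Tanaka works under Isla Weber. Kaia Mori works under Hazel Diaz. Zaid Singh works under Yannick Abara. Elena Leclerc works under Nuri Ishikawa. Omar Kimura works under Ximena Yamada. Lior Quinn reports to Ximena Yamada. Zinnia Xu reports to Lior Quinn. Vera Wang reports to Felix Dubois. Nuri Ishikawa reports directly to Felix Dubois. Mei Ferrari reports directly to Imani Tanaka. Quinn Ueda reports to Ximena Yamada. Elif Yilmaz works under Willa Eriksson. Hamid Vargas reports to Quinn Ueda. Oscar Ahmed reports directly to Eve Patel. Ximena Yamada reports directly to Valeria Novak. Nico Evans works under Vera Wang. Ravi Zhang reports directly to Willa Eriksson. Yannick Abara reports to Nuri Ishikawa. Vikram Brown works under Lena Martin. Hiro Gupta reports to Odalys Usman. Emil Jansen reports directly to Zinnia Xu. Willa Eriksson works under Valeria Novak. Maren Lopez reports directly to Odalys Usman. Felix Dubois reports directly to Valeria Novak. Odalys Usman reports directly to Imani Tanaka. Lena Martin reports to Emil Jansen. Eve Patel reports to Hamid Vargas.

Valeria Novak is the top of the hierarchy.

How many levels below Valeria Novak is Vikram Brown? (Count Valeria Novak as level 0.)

Chain from Vikram Brown up to Valeria Novak: Vikram Brown → Lena Martin → Emil Jansen → Zinnia Xu → Lior Quinn → Ximena Yamada → Valeria Novak. That is 6 steps up, so Vikram Brown is 6 levels below Valeria Novak.

6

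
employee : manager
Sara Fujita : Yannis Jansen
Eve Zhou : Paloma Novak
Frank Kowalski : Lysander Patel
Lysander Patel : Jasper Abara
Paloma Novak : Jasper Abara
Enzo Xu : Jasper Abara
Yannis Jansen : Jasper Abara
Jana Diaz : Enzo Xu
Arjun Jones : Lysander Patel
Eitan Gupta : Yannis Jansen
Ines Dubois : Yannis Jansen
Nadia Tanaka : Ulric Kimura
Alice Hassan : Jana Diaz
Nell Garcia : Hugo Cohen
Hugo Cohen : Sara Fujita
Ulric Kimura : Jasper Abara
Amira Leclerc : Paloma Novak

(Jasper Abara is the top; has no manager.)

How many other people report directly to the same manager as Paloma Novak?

Paloma Novak reports to Jasper Abara. Jasper Abara's other direct reports are Ulric Kimura, Yannis Jansen, Enzo Xu, Lysander Patel — 4 peers.

4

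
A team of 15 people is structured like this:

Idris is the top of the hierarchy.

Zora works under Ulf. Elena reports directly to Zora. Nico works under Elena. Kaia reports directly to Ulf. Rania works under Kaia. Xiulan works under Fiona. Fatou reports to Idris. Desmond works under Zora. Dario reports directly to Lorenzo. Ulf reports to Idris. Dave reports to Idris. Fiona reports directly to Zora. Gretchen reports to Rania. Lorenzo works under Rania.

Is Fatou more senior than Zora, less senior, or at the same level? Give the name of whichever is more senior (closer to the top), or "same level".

Fatou is 1 level below Idris; Zora is 2. Fatou is higher.

Fatou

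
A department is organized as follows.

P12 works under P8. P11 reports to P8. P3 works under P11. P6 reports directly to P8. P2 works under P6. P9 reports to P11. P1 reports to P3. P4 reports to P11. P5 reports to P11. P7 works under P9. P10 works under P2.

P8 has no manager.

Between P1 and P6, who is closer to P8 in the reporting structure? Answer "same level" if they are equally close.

P6

P1 is 3 levels below P8; P6 is 1. P6 is higher.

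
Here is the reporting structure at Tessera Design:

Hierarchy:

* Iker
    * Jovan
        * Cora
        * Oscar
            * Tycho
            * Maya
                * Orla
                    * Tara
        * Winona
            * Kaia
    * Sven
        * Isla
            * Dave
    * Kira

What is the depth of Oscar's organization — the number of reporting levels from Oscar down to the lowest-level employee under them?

The longest chain under Oscar runs Oscar → Maya → Orla → Tara, which is 3 levels below Oscar.

3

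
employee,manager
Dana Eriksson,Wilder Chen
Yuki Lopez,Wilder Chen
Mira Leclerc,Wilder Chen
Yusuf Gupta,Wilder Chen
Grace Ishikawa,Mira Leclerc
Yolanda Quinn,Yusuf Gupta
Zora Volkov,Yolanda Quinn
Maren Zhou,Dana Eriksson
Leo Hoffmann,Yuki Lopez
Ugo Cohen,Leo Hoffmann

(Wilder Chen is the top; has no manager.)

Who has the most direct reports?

Direct-report counts: Wilder Chen has 4; Yusuf Gupta has 1; Yolanda Quinn has 1; Mira Leclerc has 1; Yuki Lopez has 1; Leo Hoffmann has 1; Dana Eriksson has 1. The largest is 4, held by Wilder Chen.

Wilder Chen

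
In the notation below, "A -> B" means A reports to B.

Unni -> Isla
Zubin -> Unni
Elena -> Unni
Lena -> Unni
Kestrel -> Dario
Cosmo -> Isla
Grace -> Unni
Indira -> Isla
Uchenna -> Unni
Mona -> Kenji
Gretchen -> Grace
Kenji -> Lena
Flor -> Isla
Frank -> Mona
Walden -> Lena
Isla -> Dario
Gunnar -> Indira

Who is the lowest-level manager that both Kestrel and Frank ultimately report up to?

Dario

Kestrel's chain of managers is Dario. Frank's chain of managers is Mona, Kenji, Lena, Unni, Isla, Dario. The first manager that appears in both chains is Dario.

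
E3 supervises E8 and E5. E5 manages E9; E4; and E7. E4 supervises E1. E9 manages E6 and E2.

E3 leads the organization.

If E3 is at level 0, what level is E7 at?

2

Chain from E7 up to E3: E7 → E5 → E3. That is 2 steps up, so E7 is 2 levels below E3.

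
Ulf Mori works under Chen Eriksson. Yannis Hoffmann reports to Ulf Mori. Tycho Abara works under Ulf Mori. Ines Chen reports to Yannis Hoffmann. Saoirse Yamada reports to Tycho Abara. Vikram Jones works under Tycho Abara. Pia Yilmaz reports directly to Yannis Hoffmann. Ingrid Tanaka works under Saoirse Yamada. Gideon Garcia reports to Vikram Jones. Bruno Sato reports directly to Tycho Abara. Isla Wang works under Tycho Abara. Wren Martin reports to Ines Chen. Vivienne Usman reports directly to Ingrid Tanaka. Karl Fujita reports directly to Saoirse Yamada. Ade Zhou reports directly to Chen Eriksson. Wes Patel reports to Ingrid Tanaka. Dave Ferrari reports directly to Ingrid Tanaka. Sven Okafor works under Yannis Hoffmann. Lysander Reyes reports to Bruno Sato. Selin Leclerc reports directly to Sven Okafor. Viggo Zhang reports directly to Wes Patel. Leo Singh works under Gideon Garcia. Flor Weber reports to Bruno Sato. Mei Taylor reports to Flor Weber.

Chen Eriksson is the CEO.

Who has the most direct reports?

Tycho Abara

Direct-report counts: Chen Eriksson has 2; Ulf Mori has 2; Tycho Abara has 4; Bruno Sato has 2; Flor Weber has 1; Vikram Jones has 1; Gideon Garcia has 1; Saoirse Yamada has 2; Ingrid Tanaka has 3; Wes Patel has 1; Yannis Hoffmann has 3; Sven Okafor has 1; Ines Chen has 1. The largest is 4, held by Tycho Abara.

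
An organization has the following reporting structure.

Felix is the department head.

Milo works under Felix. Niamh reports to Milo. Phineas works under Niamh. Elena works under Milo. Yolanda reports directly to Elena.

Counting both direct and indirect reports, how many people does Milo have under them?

4

Milo directly manages Niamh, Elena. Under Niamh: Phineas (1). Under Elena: Yolanda (1). So Milo's organization is 2 direct reports plus everyone under them: 2 + 2 = 4.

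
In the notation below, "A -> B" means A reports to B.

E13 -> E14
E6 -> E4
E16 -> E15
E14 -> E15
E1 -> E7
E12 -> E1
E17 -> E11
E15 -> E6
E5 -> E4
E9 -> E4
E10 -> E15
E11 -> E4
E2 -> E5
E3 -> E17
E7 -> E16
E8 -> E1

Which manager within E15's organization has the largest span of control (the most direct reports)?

Direct-report counts within E15's organization: E15 has 3; E14 has 1; E16 has 1; E7 has 1; E1 has 2. The largest is 3, held by E15.

E15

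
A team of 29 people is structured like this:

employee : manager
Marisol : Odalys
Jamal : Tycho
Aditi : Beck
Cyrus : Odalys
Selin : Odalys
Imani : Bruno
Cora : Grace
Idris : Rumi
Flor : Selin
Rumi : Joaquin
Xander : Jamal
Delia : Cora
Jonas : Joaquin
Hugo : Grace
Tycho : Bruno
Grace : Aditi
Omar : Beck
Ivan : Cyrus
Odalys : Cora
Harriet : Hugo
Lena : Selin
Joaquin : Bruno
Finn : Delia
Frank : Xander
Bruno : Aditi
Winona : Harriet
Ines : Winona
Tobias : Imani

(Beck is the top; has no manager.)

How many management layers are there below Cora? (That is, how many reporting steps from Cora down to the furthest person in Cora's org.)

The longest chain under Cora runs Cora → Odalys → Cyrus → Ivan, which is 3 levels below Cora.

3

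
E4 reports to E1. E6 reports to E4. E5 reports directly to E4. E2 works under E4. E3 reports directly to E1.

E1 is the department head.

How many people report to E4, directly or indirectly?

3

E4 directly manages E5, E6, E2. E5 has no reports. E6 has no reports. E2 has no reports. So E4's organization is 3 direct reports plus everyone under them: 1 + 1 + 1 = 3.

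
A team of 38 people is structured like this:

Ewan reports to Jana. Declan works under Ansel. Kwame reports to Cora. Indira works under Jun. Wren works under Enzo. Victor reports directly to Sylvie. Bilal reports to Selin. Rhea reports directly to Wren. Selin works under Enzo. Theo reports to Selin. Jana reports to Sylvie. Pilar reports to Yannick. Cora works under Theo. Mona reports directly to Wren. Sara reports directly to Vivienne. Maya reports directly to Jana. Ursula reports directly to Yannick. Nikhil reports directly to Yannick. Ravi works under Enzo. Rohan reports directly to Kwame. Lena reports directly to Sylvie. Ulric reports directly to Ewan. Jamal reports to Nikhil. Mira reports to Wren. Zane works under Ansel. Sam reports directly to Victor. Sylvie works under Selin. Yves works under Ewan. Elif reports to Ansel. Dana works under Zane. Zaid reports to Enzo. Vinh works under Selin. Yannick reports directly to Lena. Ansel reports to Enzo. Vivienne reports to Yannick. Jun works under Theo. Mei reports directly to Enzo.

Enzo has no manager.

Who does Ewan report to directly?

Ewan reports directly to Jana.

Jana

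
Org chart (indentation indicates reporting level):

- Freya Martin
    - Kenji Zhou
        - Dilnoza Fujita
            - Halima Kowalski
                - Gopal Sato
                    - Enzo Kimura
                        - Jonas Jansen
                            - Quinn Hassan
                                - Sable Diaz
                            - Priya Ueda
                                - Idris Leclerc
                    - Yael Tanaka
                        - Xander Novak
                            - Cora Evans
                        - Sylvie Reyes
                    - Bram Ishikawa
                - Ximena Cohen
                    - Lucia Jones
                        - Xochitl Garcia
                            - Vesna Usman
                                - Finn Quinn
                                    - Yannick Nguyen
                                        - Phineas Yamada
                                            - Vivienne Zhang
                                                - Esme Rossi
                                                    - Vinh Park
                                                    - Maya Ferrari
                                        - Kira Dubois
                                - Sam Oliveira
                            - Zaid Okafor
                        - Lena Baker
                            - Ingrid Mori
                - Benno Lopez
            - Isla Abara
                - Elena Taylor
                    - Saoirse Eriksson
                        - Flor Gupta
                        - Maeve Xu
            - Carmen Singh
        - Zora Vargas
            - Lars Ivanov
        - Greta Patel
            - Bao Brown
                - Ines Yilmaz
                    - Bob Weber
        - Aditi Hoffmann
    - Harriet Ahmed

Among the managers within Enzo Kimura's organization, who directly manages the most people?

Direct-report counts within Enzo Kimura's organization: Enzo Kimura has 1; Jonas Jansen has 2; Priya Ueda has 1; Quinn Hassan has 1. The largest is 2, held by Jonas Jansen.

Jonas Jansen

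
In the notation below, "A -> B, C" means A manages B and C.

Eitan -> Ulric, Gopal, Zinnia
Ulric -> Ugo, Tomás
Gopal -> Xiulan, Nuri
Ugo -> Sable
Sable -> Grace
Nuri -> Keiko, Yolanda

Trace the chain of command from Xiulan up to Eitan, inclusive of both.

Xiulan -> Gopal -> Eitan

Xiulan reports to Gopal. Gopal reports to Eitan. Eitan is at the top.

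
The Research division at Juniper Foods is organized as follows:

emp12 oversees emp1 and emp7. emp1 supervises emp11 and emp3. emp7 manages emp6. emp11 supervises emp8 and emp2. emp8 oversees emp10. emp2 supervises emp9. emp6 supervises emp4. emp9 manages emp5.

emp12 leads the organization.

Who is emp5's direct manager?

emp9

emp5 reports directly to emp9.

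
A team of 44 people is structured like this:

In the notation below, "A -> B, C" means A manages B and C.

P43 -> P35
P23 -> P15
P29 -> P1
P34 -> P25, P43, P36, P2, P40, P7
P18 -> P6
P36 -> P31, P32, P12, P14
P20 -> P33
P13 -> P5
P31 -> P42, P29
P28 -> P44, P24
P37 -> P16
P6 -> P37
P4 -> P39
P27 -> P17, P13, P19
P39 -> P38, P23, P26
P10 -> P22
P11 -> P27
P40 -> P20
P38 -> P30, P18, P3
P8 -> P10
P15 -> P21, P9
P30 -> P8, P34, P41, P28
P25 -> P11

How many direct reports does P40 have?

1

P40 directly manages P20. That is 1 direct report.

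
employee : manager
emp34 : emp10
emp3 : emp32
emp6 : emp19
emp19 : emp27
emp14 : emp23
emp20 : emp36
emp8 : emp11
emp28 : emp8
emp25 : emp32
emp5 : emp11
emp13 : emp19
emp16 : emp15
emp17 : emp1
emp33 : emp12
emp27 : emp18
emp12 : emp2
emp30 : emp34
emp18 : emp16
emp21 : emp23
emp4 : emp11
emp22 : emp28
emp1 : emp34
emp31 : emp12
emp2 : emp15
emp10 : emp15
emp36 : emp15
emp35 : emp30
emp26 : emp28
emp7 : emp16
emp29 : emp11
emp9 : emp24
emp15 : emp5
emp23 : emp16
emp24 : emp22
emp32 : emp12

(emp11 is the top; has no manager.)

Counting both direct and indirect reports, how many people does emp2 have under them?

emp2 directly manages emp12. Under emp12: emp33, emp31, emp32, emp3, emp25 (5). That's 6 in total.

6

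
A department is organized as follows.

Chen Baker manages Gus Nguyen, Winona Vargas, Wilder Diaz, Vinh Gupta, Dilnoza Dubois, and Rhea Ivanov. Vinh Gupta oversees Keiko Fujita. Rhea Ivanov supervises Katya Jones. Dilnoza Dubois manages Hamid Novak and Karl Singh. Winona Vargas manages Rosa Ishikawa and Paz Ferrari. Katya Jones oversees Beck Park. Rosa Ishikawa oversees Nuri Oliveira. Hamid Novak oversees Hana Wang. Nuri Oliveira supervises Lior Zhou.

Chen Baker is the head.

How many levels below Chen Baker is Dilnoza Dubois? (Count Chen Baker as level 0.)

Chain from Dilnoza Dubois up to Chen Baker: Dilnoza Dubois → Chen Baker. That is 1 step up, so Dilnoza Dubois is 1 level below Chen Baker.

1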